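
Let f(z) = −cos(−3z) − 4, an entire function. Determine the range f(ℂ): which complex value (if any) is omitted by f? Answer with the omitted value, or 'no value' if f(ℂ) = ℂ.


Little Picard bounds the complement of f(ℂ) to at most one point.
cos is entire and surjective onto ℂ: for every w ∈ ℂ, cos(ζ) = w has a solution ζ ∈ ℂ (e.g., via the complex inverse arccos). With ζ = −3z this gives z = ζ/(-3). Then -1·cos(−3z) takes every value in -1·ℂ = ℂ, and adding -4 is a bijection of ℂ. So f is surjective and omits no value. (Note: only on the real line is cos bounded by [−1, 1].)

Omitted value: no value.


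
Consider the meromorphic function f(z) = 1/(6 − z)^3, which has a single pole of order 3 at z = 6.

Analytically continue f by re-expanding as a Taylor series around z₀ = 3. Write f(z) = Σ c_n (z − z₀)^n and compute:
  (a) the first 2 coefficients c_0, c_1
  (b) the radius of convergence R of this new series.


Let w = z − z₀, so z = z₀ + w.
Then 6 − z = 6 − (z₀ + w) = (6 − z₀) − w = 3 − w.
f(z) = 1/(3 − w)^3 = (1/(3)^3) · (1 − w/(3))^{−3}.
By the binomial series (1−u)^{−3} = Σ_{n≥0} C(n+2, 2) u^n for |u|<1, with u = w/(3):
  c_n = C(n+2, 2) / (3)^(n+3).
  c_0 = 1/(3)^3 = 1/27.
  c_1 = 3/(3)^4 = 1/27.
The series is valid for |w/d| < 1, i.e. |z − z₀| < |d|.
Radius of convergence: R = |6 − z₀| = |3| = 3 (distance from z₀ to the singularity z = 6).

c_0 = 1/27, c_1 = 1/27; R = 3.


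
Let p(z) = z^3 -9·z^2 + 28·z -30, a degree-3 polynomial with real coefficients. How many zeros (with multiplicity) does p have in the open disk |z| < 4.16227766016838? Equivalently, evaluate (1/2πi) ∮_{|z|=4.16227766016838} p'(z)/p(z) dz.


The zeros of p are: (3 + 1i), (3 - 1i), 3.
Their magnitudes are: 3.162, 3.162, 3.
Zeros with |z| < R = 4.16227766016838: (3 + 1i), (3 - 1i), 3.
Count = 3.
By the argument principle, (1/2πi) ∮_{|z|=R} p'(z)/p(z) dz equals exactly this count.

Number of zeros inside |z| < 4.16227766016838: 3.


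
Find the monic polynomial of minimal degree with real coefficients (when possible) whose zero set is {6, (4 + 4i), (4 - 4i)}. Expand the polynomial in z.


The polynomial is p(z) = ∏_{α ∈ S} (z − α), where S = {6, (4 + 4i), (4 - 4i)}.
Expanding the product yields: p(z) = z^3 -14·z^2 + 80·z -192.
Note conjugate pairs combine to real quadratics: (z − (4+4i))(z − (4−4i)) = z² − 8z + 32.
The resulting polynomial has degree 3 and real coefficients as required.

p(z) = z^3 -14·z^2 + 80·z -192.


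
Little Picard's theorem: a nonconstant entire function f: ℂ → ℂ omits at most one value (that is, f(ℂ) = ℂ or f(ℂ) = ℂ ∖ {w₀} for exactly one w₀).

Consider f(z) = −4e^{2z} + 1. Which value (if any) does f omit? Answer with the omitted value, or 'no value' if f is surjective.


Little Picard bounds the complement of f(ℂ) to at most one point.
e^{2z} is never zero on ℂ, so -4·e^{2z} takes every value in ℂ ∖ {0}. Adding 1 shifts the range to ℂ ∖ {1}. Thus f omits exactly the value 1.

Omitted value: 1.


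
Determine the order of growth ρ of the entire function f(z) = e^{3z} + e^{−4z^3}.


Each summand is entire of order 1 and 3 respectively (as in the single-exponential case). The order of a sum is at most the max of the orders, so ρ ≤ 3. For the lower bound: on |z|=r choose arg z so that -4z^3 is real positive; then |e^{-4z^3}| = e^{4r^3} while |e^{3z}| ≤ e^{3r^1} = o(e^{4r^3}). So |f| ≥ e^{4r^3}(1 − o(1)) and ρ ≥ 3. Hence ρ = max(1, 3) = 3.
Therefore ρ = 3.

Order ρ = 3.


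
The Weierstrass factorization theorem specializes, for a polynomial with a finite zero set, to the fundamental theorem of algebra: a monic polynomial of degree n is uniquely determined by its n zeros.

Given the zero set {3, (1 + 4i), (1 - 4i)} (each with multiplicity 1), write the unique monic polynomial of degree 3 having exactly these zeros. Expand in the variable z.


The polynomial is p(z) = ∏_{α ∈ S} (z − α), where S = {3, (1 + 4i), (1 - 4i)}.
Expanding the product yields: p(z) = z^3 -5·z^2 + 23·z -51.
Note conjugate pairs combine to real quadratics: (z − (1+4i))(z − (1−4i)) = z² − 2z + 17.
The resulting polynomial has degree 3 and real coefficients as required.

p(z) = z^3 -5·z^2 + 23·z -51.


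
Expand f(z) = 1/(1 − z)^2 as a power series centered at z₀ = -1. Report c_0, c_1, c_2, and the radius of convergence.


Let w = z − z₀, so z = z₀ + w.
Then 1 − z = 1 − (z₀ + w) = (1 − z₀) − w = 2 − w.
f(z) = 1/(2 − w)^2 = (1/(2)^2) · (1 − w/(2))^{−2}.
By the binomial series (1−u)^{−2} = Σ_{n≥0} C(n+1, 1) u^n for |u|<1, with u = w/(2):
  c_n = C(n+1, 1) / (2)^(n+2).
  c_0 = 1/(2)^2 = 1/4.
  c_1 = 2/(2)^3 = 1/4.
  c_2 = 3/(2)^4 = 3/16.
The series is valid for |w/d| < 1, i.e. |z − z₀| < |d|.
Radius of convergence: R = |1 − z₀| = |2| = 2 (distance from z₀ to the singularity z = 1).

c_0 = 1/4, c_1 = 1/4, c_2 = 3/16; R = 2.


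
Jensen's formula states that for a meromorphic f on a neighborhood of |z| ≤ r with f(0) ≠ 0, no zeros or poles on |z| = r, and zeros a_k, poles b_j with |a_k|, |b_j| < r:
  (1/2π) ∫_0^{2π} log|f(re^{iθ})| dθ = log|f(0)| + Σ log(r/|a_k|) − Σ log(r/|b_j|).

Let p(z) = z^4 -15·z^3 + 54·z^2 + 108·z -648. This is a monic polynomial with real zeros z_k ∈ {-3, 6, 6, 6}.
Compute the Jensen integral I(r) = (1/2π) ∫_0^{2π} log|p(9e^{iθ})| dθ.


Zeros: -3, 6, 6, 6; r = 9.
Inside |z| < r: -3, 6, 6, 6. Outside (|z| ≥ r): ∅.
p(0) = -648, so log|p(0)| = log(648) = 6.4739.
Apply Jensen: I(r) = log|p(0)| + Σ_k log(r/|z_k|), summed over zeros inside |z| < r.
  log(r/|z_k|) for z_k = -3: log(9/3) = 1.0986
  log(r/|z_k|) for z_k = 6: log(9/6) = 0.4055
  log(r/|z_k|) for z_k = 6: log(9/6) = 0.4055
  log(r/|z_k|) for z_k = 6: log(9/6) = 0.4055
Sum over inside zeros: 2.3150.
I(r) = log|p(0)| + (inside sum) = 6.4739 + 2.3150 = 8.7889.
Closed form (all zeros inside, monic): I(r) = n·log(r) = 4·log(9) = 8.7889. ✓

I(r) ≈ 8.7889.


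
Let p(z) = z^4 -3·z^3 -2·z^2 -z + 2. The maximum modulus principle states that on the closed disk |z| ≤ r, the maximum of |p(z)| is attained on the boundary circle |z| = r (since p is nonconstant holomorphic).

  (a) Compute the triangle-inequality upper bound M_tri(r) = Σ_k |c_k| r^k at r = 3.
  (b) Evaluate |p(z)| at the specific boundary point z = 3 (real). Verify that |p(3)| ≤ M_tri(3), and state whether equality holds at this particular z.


Coefficients: c_0 = 2, c_1 = -1, c_2 = -2, c_3 = -3, c_4 = 1. Radius r = 3.
Part (a). Triangle bound: M_tri(r) = Σ_k |c_k| r^k
  = |2|·3^0 + |-1|·3^1 + |-2|·3^2 + |-3|·3^3 + |1|·3^4
  = 2 + 3 + 18 + 81 + 81 = 185.
This bounds M(r) := max_{|z|=r} |p(z)| from above; equality holds iff all terms c_k z^k can be made to align in phase at a single z on |z|=r.
Part (b). At z = 3 (real, on the circle |z| = r):
  p(3) = (2)·3^0 + (-1)·3^1 + (-2)·3^2 + (-3)·3^3 + (1)·3^4 = -19.
  |p(3)| = 19.
Check: |p(3)| = 19 ≤ 185 = M_tri(3). ✓ Equality does not hold at z = 3 (the coefficients have mixed signs, so the terms do not all align in phase there).

M_tri(3) = 185; |p(3)| = 19; equality at z=3: no.


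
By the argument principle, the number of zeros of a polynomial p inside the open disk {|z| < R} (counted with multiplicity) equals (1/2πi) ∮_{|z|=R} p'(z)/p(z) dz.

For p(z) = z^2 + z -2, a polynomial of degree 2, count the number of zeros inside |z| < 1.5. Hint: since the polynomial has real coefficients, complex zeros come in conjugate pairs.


The zeros of p are: -2, 1.
Their magnitudes are: 2, 1.
Zeros with |z| < R = 1.5: 1.
Count = 1.
By the argument principle, (1/2πi) ∮_{|z|=R} p'(z)/p(z) dz equals exactly this count.

Number of zeros inside |z| < 1.5: 1.


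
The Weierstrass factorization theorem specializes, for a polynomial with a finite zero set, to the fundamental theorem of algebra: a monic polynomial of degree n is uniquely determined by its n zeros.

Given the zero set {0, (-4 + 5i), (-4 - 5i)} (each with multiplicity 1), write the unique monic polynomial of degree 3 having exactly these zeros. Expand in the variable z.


The polynomial is p(z) = ∏_{α ∈ S} (z − α), where S = {0, (-4 + 5i), (-4 - 5i)}.
Expanding the product yields: p(z) = z^3 + 8·z^2 + 41·z.
Note conjugate pairs combine to real quadratics: (z − (-4+5i))(z − (-4−5i)) = z² + 8z + 41.
The resulting polynomial has degree 3 and real coefficients as required.

p(z) = z^3 + 8·z^2 + 41·z.


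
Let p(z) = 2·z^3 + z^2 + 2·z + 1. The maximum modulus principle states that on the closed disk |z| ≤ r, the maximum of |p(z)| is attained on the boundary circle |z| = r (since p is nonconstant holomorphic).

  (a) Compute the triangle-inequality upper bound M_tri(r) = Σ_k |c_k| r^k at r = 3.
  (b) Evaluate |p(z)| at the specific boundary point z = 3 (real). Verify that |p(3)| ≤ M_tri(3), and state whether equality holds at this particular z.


Coefficients: c_0 = 1, c_1 = 2, c_2 = 1, c_3 = 2. Radius r = 3.
Part (a). Triangle bound: M_tri(r) = Σ_k |c_k| r^k
  = |1|·3^0 + |2|·3^1 + |1|·3^2 + |2|·3^3
  = 1 + 6 + 9 + 54 = 70.
This bounds M(r) := max_{|z|=r} |p(z)| from above; equality holds iff all terms c_k z^k can be made to align in phase at a single z on |z|=r.
Part (b). At z = 3 (real, on the circle |z| = r):
  p(3) = (1)·3^0 + (2)·3^1 + (1)·3^2 + (2)·3^3 = 70.
  |p(3)| = 70.
Since all nonzero coefficients share the same sign, |p(3)| = 70 = M_tri(3); the triangle bound is attained at z = 3, so in fact M(r) = 70.

M_tri(3) = 70; |p(3)| = 70; equality at z=3: yes.


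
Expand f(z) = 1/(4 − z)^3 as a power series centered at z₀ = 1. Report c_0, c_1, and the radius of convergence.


Let w = z − z₀, so z = z₀ + w.
Then 4 − z = 4 − (z₀ + w) = (4 − z₀) − w = 3 − w.
f(z) = 1/(3 − w)^3 = (1/(3)^3) · (1 − w/(3))^{−3}.
By the binomial series (1−u)^{−3} = Σ_{n≥0} C(n+2, 2) u^n for |u|<1, with u = w/(3):
  c_n = C(n+2, 2) / (3)^(n+3).
  c_0 = 1/(3)^3 = 1/27.
  c_1 = 3/(3)^4 = 1/27.
The series is valid for |w/d| < 1, i.e. |z − z₀| < |d|.
Radius of convergence: R = |4 − z₀| = |3| = 3 (distance from z₀ to the singularity z = 4).

c_0 = 1/27, c_1 = 1/27; R = 3.


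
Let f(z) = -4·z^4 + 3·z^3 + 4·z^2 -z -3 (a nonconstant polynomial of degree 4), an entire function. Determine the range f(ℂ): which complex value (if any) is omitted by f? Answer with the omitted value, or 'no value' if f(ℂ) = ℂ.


Little Picard bounds the complement of f(ℂ) to at most one point.
For every w ∈ ℂ, the equation p(z) − w = 0 is a nonconstant polynomial in z and hence has at least one root by the fundamental theorem of algebra. So p is surjective onto ℂ, omitting no value.

Omitted value: no value.


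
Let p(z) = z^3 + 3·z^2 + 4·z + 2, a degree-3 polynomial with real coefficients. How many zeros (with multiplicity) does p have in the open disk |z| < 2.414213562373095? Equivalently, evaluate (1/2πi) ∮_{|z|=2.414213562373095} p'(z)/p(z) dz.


The zeros of p are: (-1 + 1i), (-1 - 1i), -1.
Their magnitudes are: 1.414, 1.414, 1.
Zeros with |z| < R = 2.414213562373095: (-1 + 1i), (-1 - 1i), -1.
Count = 3.
By the argument principle, (1/2πi) ∮_{|z|=R} p'(z)/p(z) dz equals exactly this count.

Number of zeros inside |z| < 2.414213562373095: 3.


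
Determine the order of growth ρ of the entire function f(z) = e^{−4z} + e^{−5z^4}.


Each summand is entire of order 1 and 4 respectively (as in the single-exponential case). The order of a sum is at most the max of the orders, so ρ ≤ 4. For the lower bound: on |z|=r choose arg z so that -5z^4 is real positive; then |e^{-5z^4}| = e^{5r^4} while |e^{-4z}| ≤ e^{4r^1} = o(e^{5r^4}). So |f| ≥ e^{5r^4}(1 − o(1)) and ρ ≥ 4. Hence ρ = max(1, 4) = 4.
Therefore ρ = 4.

Order ρ = 4.


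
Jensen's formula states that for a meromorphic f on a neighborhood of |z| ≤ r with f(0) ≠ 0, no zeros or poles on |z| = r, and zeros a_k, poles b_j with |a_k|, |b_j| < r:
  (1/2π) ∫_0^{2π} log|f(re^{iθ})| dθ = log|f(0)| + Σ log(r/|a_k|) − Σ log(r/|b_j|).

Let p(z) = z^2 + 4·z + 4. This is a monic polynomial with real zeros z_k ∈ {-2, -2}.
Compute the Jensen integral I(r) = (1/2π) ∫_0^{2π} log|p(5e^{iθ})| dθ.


Zeros: -2, -2; r = 5.
Inside |z| < r: -2, -2. Outside (|z| ≥ r): ∅.
p(0) = 4, so log|p(0)| = log(4) = 1.3863.
Apply Jensen: I(r) = log|p(0)| + Σ_k log(r/|z_k|), summed over zeros inside |z| < r.
  log(r/|z_k|) for z_k = -2: log(5/2) = 0.9163
  log(r/|z_k|) for z_k = -2: log(5/2) = 0.9163
Sum over inside zeros: 1.8326.
I(r) = log|p(0)| + (inside sum) = 1.3863 + 1.8326 = 3.2189.
Closed form (all zeros inside, monic): I(r) = n·log(r) = 2·log(5) = 3.2189. ✓

I(r) ≈ 3.2189.


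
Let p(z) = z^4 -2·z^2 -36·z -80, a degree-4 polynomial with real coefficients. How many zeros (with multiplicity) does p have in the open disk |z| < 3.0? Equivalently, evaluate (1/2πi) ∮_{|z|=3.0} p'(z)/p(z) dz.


The zeros of p are: 4, (-1 + 3i), (-1 - 3i), -2.
Their magnitudes are: 4, 3.162, 3.162, 2.
Zeros with |z| < R = 3.0: -2.
Count = 1.
By the argument principle, (1/2πi) ∮_{|z|=R} p'(z)/p(z) dz equals exactly this count.

Number of zeros inside |z| < 3.0: 1.


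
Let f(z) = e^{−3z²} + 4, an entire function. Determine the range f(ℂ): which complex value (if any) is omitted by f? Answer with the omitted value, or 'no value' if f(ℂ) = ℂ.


Little Picard bounds the complement of f(ℂ) to at most one point.
The exponent g(z) = −3z² is a nonconstant polynomial, hence surjective onto ℂ. So e^{g(z)} takes every value in {e^w : w ∈ ℂ} = ℂ ∖ {0}. Adding 4 shifts the range to ℂ ∖ {4}. f omits exactly 4.

Omitted value: 4.


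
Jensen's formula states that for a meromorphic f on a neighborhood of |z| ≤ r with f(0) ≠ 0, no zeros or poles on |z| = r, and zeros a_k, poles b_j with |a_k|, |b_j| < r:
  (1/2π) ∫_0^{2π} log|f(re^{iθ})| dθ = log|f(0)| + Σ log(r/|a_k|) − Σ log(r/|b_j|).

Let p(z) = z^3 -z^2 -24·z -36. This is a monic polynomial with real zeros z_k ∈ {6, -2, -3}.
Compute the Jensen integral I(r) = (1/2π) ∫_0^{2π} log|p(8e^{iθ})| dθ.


Zeros: -3, -2, 6; r = 8.
Inside |z| < r: -3, -2, 6. Outside (|z| ≥ r): ∅.
p(0) = -36, so log|p(0)| = log(36) = 3.5835.
Apply Jensen: I(r) = log|p(0)| + Σ_k log(r/|z_k|), summed over zeros inside |z| < r.
  log(r/|z_k|) for z_k = 6: log(8/6) = 0.2877
  log(r/|z_k|) for z_k = -2: log(8/2) = 1.3863
  log(r/|z_k|) for z_k = -3: log(8/3) = 0.9808
Sum over inside zeros: 2.6548.
I(r) = log|p(0)| + (inside sum) = 3.5835 + 2.6548 = 6.2383.
Closed form (all zeros inside, monic): I(r) = n·log(r) = 3·log(8) = 6.2383. ✓

I(r) ≈ 6.2383.


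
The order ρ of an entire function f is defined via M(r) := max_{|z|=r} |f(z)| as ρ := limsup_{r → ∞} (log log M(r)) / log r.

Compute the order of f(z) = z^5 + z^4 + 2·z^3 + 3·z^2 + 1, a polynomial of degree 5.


|f(z)| ≤ Σ|c_k|·r^k = O(r^5) as r → ∞. Polynomial growth is O(e^{r^ε}) for every ε > 0 (since r^5/e^{r^ε} → 0), so ρ ≤ ε for all ε > 0, i.e. ρ = 0. Every nonconstant polynomial has order 0.
Therefore ρ = 0.

Order ρ = 0.


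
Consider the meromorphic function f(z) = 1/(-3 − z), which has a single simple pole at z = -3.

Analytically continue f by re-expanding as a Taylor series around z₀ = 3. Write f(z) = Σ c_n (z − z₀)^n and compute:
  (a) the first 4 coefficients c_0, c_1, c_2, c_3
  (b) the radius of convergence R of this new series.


Let w = z − z₀, so z = z₀ + w.
Then -3 − z = -3 − (z₀ + w) = (-3 − z₀) − w = -6 − w.
f(z) = 1/(-6 − w) = (1/(-6)) · 1/(1 − w/(-6)) = Σ_{n≥0} w^n / (-6)^(n+1).
So c_n = 1/(-6)^(n+1):
  c_0 = 1/(-6)^1 = -1/6.
  c_1 = 1/(-6)^2 = 1/36.
  c_2 = 1/(-6)^3 = -1/216.
  c_3 = 1/(-6)^4 = 1/1296.
The series is valid for |w/d| < 1, i.e. |z − z₀| < |d|.
Radius of convergence: R = |-3 − z₀| = |-6| = 6 (distance from z₀ to the singularity z = -3).

c_0 = -1/6, c_1 = 1/36, c_2 = -1/216, c_3 = 1/1296; R = 6.


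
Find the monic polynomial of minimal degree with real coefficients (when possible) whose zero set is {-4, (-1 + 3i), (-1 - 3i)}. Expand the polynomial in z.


The polynomial is p(z) = ∏_{α ∈ S} (z − α), where S = {-4, (-1 + 3i), (-1 - 3i)}.
Expanding the product yields: p(z) = z^3 + 6·z^2 + 18·z + 40.
Note conjugate pairs combine to real quadratics: (z − (-1+3i))(z − (-1−3i)) = z² + 2z + 10.
The resulting polynomial has degree 3 and real coefficients as required.

p(z) = z^3 + 6·z^2 + 18·z + 40.


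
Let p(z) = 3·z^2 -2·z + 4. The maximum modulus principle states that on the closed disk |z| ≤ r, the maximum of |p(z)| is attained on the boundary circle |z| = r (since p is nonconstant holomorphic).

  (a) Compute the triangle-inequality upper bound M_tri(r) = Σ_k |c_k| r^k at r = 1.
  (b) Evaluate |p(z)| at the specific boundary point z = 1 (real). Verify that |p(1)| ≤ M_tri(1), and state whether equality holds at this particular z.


Coefficients: c_0 = 4, c_1 = -2, c_2 = 3. Radius r = 1.
Part (a). Triangle bound: M_tri(r) = Σ_k |c_k| r^k
  = |4|·1^0 + |-2|·1^1 + |3|·1^2
  = 4 + 2 + 3 = 9.
This bounds M(r) := max_{|z|=r} |p(z)| from above; equality holds iff all terms c_k z^k can be made to align in phase at a single z on |z|=r.
Part (b). At z = 1 (real, on the circle |z| = r):
  p(1) = (4)·1^0 + (-2)·1^1 + (3)·1^2 = 5.
  |p(1)| = 5.
Check: |p(1)| = 5 ≤ 9 = M_tri(1). ✓ Equality does not hold at z = 1 (the coefficients have mixed signs, so the terms do not all align in phase there).

M_tri(1) = 9; |p(1)| = 5; equality at z=1: no.


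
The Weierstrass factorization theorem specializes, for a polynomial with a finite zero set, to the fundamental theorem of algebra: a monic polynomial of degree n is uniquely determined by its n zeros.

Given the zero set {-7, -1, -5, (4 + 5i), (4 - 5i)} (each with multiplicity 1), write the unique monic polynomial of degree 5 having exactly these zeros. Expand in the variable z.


The polynomial is p(z) = ∏_{α ∈ S} (z − α), where S = {-7, -1, -5, (4 + 5i), (4 - 5i)}.
Expanding the product yields: p(z) = z^5 + 5·z^4 -16·z^3 + 192·z^2 + 1647·z + 1435.
Note conjugate pairs combine to real quadratics: (z − (4+5i))(z − (4−5i)) = z² − 8z + 41.
The resulting polynomial has degree 5 and real coefficients as required.

p(z) = z^5 + 5·z^4 -16·z^3 + 192·z^2 + 1647·z + 1435.


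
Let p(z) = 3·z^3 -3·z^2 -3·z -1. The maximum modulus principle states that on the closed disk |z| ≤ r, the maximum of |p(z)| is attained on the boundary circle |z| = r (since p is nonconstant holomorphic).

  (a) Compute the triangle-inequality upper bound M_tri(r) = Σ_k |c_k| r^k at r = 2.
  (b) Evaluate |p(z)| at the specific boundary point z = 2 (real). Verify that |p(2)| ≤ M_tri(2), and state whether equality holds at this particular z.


Coefficients: c_0 = -1, c_1 = -3, c_2 = -3, c_3 = 3. Radius r = 2.
Part (a). Triangle bound: M_tri(r) = Σ_k |c_k| r^k
  = |-1|·2^0 + |-3|·2^1 + |-3|·2^2 + |3|·2^3
  = 1 + 6 + 12 + 24 = 43.
This bounds M(r) := max_{|z|=r} |p(z)| from above; equality holds iff all terms c_k z^k can be made to align in phase at a single z on |z|=r.
Part (b). At z = 2 (real, on the circle |z| = r):
  p(2) = (-1)·2^0 + (-3)·2^1 + (-3)·2^2 + (3)·2^3 = 5.
  |p(2)| = 5.
Check: |p(2)| = 5 ≤ 43 = M_tri(2). ✓ Equality does not hold at z = 2 (the coefficients have mixed signs, so the terms do not all align in phase there).

M_tri(2) = 43; |p(2)| = 5; equality at z=2: no.


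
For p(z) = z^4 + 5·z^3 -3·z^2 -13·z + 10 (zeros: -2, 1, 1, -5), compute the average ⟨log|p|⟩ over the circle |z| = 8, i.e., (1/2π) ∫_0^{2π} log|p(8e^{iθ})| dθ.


Zeros: -5, -2, 1, 1; r = 8.
Inside |z| < r: -5, -2, 1, 1. Outside (|z| ≥ r): ∅.
p(0) = 10, so log|p(0)| = log(10) = 2.3026.
Apply Jensen: I(r) = log|p(0)| + Σ_k log(r/|z_k|), summed over zeros inside |z| < r.
  log(r/|z_k|) for z_k = -2: log(8/2) = 1.3863
  log(r/|z_k|) for z_k = 1: log(8/1) = 2.0794
  log(r/|z_k|) for z_k = 1: log(8/1) = 2.0794
  log(r/|z_k|) for z_k = -5: log(8/5) = 0.4700
Sum over inside zeros: 6.0152.
I(r) = log|p(0)| + (inside sum) = 2.3026 + 6.0152 = 8.3178.
Closed form (all zeros inside, monic): I(r) = n·log(r) = 4·log(8) = 8.3178. ✓

I(r) ≈ 8.3178.


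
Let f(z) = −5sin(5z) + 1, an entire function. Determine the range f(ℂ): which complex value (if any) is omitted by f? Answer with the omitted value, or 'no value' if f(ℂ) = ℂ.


Little Picard bounds the complement of f(ℂ) to at most one point.
sin is entire and surjective onto ℂ: for every w ∈ ℂ, sin(ζ) = w has a solution ζ ∈ ℂ (e.g., via the complex inverse arcsin). With ζ = 5z this gives z = ζ/(5). Then -5·sin(5z) takes every value in -5·ℂ = ℂ, and adding 1 is a bijection of ℂ. So f is surjective and omits no value. (Note: only on the real line is sin bounded by [−1, 1].)

Omitted value: no value.


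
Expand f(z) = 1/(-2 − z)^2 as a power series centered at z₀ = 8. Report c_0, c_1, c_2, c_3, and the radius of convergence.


Let w = z − z₀, so z = z₀ + w.
Then -2 − z = -2 − (z₀ + w) = (-2 − z₀) − w = -10 − w.
f(z) = 1/(-10 − w)^2 = (1/(-10)^2) · (1 − w/(-10))^{−2}.
By the binomial series (1−u)^{−2} = Σ_{n≥0} C(n+1, 1) u^n for |u|<1, with u = w/(-10):
  c_n = C(n+1, 1) / (-10)^(n+2).
  c_0 = 1/(-10)^2 = 1/100.
  c_1 = 2/(-10)^3 = -1/500.
  c_2 = 3/(-10)^4 = 3/10000.
  c_3 = 4/(-10)^5 = -1/25000.
The series is valid for |w/d| < 1, i.e. |z − z₀| < |d|.
Radius of convergence: R = |-2 − z₀| = |-10| = 10 (distance from z₀ to the singularity z = -2).

c_0 = 1/100, c_1 = -1/500, c_2 = 3/10000, c_3 = -1/25000; R = 10.


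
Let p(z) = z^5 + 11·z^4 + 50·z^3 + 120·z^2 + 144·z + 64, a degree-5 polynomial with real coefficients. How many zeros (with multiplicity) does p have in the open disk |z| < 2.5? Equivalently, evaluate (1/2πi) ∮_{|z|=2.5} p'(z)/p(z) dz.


The zeros of p are: -2, (-2 + 2i), (-2 - 2i), -1, -4.
Their magnitudes are: 2, 2.828, 2.828, 1, 4.
Zeros with |z| < R = 2.5: -2, -1.
Count = 2.
By the argument principle, (1/2πi) ∮_{|z|=R} p'(z)/p(z) dz equals exactly this count.

Number of zeros inside |z| < 2.5: 2.


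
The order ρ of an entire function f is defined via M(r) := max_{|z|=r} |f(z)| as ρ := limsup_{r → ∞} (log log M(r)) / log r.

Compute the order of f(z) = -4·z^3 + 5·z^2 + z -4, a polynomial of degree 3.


|f(z)| ≤ Σ|c_k|·r^k = O(r^3) as r → ∞. Polynomial growth is O(e^{r^ε}) for every ε > 0 (since r^3/e^{r^ε} → 0), so ρ ≤ ε for all ε > 0, i.e. ρ = 0. Every nonconstant polynomial has order 0.
Therefore ρ = 0.

Order ρ = 0.


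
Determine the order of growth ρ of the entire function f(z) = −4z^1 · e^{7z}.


M(r) = max_{|z|=r} |-4|·|z|^1·|e^{7z}| = 4·r^1 · e^{7r^1} (the factors attain their maxima compatibly on |z|=r). Then log M(r) = log 4 + 1·log r + 7r^1, dominated by the last term, so log log M(r) ~ 1·log r. The polynomial factor -4z^1 contributes only a log r term and does not affect the order. ρ = 1.
Therefore ρ = 1.

Order ρ = 1.


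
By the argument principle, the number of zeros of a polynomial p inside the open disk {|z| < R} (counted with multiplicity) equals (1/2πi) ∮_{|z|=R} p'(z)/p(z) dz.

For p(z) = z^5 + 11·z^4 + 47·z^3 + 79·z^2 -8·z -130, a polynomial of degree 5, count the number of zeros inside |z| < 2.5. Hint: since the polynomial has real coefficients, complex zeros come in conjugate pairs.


The zeros of p are: (-3 + 2i), (-3 - 2i), (-3 + 1i), (-3 - 1i), 1.
Their magnitudes are: 3.606, 3.606, 3.162, 3.162, 1.
Zeros with |z| < R = 2.5: 1.
Count = 1.
By the argument principle, (1/2πi) ∮_{|z|=R} p'(z)/p(z) dz equals exactly this count.

Number of zeros inside |z| < 2.5: 1.


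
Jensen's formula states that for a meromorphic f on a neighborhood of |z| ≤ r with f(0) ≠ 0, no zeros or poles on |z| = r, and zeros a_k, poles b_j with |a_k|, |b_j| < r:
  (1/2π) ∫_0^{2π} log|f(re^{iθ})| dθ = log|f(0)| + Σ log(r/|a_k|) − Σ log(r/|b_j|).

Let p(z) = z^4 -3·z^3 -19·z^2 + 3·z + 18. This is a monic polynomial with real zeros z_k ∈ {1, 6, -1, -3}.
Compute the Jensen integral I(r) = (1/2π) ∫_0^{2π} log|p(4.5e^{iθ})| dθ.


Zeros: -3, -1, 1, 6; r = 4.5.
Inside |z| < r: -3, -1, 1. Outside (|z| ≥ r): 6.
p(0) = 18, so log|p(0)| = log(18) = 2.8904.
Apply Jensen: I(r) = log|p(0)| + Σ_k log(r/|z_k|), summed over zeros inside |z| < r.
  log(r/|z_k|) for z_k = 1: log(4.5/1) = 1.5041
  log(r/|z_k|) for z_k = -1: log(4.5/1) = 1.5041
  log(r/|z_k|) for z_k = -3: log(4.5/3) = 0.4055
  Outside zeros (6) contribute nothing to the Jensen sum.
Sum over inside zeros: 3.4136.
I(r) = log|p(0)| + (inside sum) = 2.8904 + 3.4136 = 6.3040.
Note: since some zeros are outside |z| ≤ r, the simplified n·log(r) form does NOT apply — only the inside zeros contribute.

I(r) ≈ 6.3040.


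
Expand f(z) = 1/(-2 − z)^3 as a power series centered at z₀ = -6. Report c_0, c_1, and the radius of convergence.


Let w = z − z₀, so z = z₀ + w.
Then -2 − z = -2 − (z₀ + w) = (-2 − z₀) − w = 4 − w.
f(z) = 1/(4 − w)^3 = (1/(4)^3) · (1 − w/(4))^{−3}.
By the binomial series (1−u)^{−3} = Σ_{n≥0} C(n+2, 2) u^n for |u|<1, with u = w/(4):
  c_n = C(n+2, 2) / (4)^(n+3).
  c_0 = 1/(4)^3 = 1/64.
  c_1 = 3/(4)^4 = 3/256.
The series is valid for |w/d| < 1, i.e. |z − z₀| < |d|.
Radius of convergence: R = |-2 − z₀| = |4| = 4 (distance from z₀ to the singularity z = -2).

c_0 = 1/64, c_1 = 3/256; R = 4.


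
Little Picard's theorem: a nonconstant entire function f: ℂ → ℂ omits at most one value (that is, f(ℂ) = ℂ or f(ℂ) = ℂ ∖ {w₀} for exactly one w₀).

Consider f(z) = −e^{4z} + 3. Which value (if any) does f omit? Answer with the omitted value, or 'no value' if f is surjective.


Little Picard bounds the complement of f(ℂ) to at most one point.
e^{4z} is never zero on ℂ, so -1·e^{4z} takes every value in ℂ ∖ {0}. Adding 3 shifts the range to ℂ ∖ {3}. Thus f omits exactly the value 3.

Omitted value: 3.


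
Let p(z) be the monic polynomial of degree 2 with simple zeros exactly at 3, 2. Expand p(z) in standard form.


The polynomial is p(z) = ∏_{α ∈ S} (z − α), where S = {3, 2}.
Expanding the product yields: p(z) = z^2 -5·z + 6.
The resulting polynomial has degree 2 and real coefficients as required.

p(z) = z^2 -5·z + 6.


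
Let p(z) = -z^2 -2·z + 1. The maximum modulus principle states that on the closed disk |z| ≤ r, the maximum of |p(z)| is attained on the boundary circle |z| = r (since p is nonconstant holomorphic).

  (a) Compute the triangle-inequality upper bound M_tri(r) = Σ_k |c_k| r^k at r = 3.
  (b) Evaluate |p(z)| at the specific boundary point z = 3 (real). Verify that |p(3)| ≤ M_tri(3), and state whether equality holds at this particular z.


Coefficients: c_0 = 1, c_1 = -2, c_2 = -1. Radius r = 3.
Part (a). Triangle bound: M_tri(r) = Σ_k |c_k| r^k
  = |1|·3^0 + |-2|·3^1 + |-1|·3^2
  = 1 + 6 + 9 = 16.
This bounds M(r) := max_{|z|=r} |p(z)| from above; equality holds iff all terms c_k z^k can be made to align in phase at a single z on |z|=r.
Part (b). At z = 3 (real, on the circle |z| = r):
  p(3) = (1)·3^0 + (-2)·3^1 + (-1)·3^2 = -14.
  |p(3)| = 14.
Check: |p(3)| = 14 ≤ 16 = M_tri(3). ✓ Equality does not hold at z = 3 (the coefficients have mixed signs, so the terms do not all align in phase there).

M_tri(3) = 16; |p(3)| = 14; equality at z=3: no.


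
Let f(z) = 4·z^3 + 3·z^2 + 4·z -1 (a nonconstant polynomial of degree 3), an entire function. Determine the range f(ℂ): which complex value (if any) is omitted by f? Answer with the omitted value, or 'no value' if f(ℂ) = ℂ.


Little Picard bounds the complement of f(ℂ) to at most one point.
For every w ∈ ℂ, the equation p(z) − w = 0 is a nonconstant polynomial in z and hence has at least one root by the fundamental theorem of algebra. So p is surjective onto ℂ, omitting no value.

Omitted value: no value.


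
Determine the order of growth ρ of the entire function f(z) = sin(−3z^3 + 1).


Write sin(w) = (e^{iw} ± e^{−iw})/(2 or 2i), so |sin(w)| ≤ e^{|w|}. With w = −3z^3 + 1, |w| ≤ 3r^3 + 1 on |z|=r, giving M(r) ≤ e^{3r^3 + 1} and ρ ≤ 3. For the lower bound, choose z on |z|=r with -3z^3 purely imaginary of modulus 3r^3; then |sin(−3z^3 + 1)| grows like e^{3r^3}/2, so ρ ≥ 3. Hence ρ = 3.
Therefore ρ = 3.

Order ρ = 3.


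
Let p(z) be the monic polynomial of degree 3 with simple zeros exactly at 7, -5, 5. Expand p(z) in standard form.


The polynomial is p(z) = ∏_{α ∈ S} (z − α), where S = {7, -5, 5}.
Expanding the product yields: p(z) = z^3 -7·z^2 -25·z + 175.
The resulting polynomial has degree 3 and real coefficients as required.

p(z) = z^3 -7·z^2 -25·z + 175.


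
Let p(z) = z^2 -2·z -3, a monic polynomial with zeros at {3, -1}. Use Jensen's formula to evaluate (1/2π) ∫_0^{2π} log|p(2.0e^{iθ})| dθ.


Zeros: -1, 3; r = 2.0.
Inside |z| < r: -1. Outside (|z| ≥ r): 3.
p(0) = -3, so log|p(0)| = log(3) = 1.0986.
Apply Jensen: I(r) = log|p(0)| + Σ_k log(r/|z_k|), summed over zeros inside |z| < r.
  log(r/|z_k|) for z_k = -1: log(2.0/1) = 0.6931
  Outside zeros (3) contribute nothing to the Jensen sum.
Sum over inside zeros: 0.6931.
I(r) = log|p(0)| + (inside sum) = 1.0986 + 0.6931 = 1.7918.
Note: since some zeros are outside |z| ≤ r, the simplified n·log(r) form does NOT apply — only the inside zeros contribute.

I(r) ≈ 1.7918.


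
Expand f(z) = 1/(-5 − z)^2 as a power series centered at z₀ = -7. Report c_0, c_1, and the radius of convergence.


Let w = z − z₀, so z = z₀ + w.
Then -5 − z = -5 − (z₀ + w) = (-5 − z₀) − w = 2 − w.
f(z) = 1/(2 − w)^2 = (1/(2)^2) · (1 − w/(2))^{−2}.
By the binomial series (1−u)^{−2} = Σ_{n≥0} C(n+1, 1) u^n for |u|<1, with u = w/(2):
  c_n = C(n+1, 1) / (2)^(n+2).
  c_0 = 1/(2)^2 = 1/4.
  c_1 = 2/(2)^3 = 1/4.
The series is valid for |w/d| < 1, i.e. |z − z₀| < |d|.
Radius of convergence: R = |-5 − z₀| = |2| = 2 (distance from z₀ to the singularity z = -5).

c_0 = 1/4, c_1 = 1/4; R = 2.


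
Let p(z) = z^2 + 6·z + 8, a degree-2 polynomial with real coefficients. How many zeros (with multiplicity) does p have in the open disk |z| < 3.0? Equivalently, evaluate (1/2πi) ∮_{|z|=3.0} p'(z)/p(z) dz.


The zeros of p are: -4, -2.
Their magnitudes are: 4, 2.
Zeros with |z| < R = 3.0: -2.
Count = 1.
By the argument principle, (1/2πi) ∮_{|z|=R} p'(z)/p(z) dz equals exactly this count.

Number of zeros inside |z| < 3.0: 1.


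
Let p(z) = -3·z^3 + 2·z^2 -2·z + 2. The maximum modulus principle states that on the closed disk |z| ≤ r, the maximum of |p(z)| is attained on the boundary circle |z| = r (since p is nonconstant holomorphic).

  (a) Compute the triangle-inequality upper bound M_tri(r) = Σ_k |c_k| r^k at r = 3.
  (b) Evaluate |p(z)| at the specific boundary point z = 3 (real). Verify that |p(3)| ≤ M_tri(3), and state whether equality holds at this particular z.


Coefficients: c_0 = 2, c_1 = -2, c_2 = 2, c_3 = -3. Radius r = 3.
Part (a). Triangle bound: M_tri(r) = Σ_k |c_k| r^k
  = |2|·3^0 + |-2|·3^1 + |2|·3^2 + |-3|·3^3
  = 2 + 6 + 18 + 81 = 107.
This bounds M(r) := max_{|z|=r} |p(z)| from above; equality holds iff all terms c_k z^k can be made to align in phase at a single z on |z|=r.
Part (b). At z = 3 (real, on the circle |z| = r):
  p(3) = (2)·3^0 + (-2)·3^1 + (2)·3^2 + (-3)·3^3 = -67.
  |p(3)| = 67.
Check: |p(3)| = 67 ≤ 107 = M_tri(3). ✓ Equality does not hold at z = 3 (the coefficients have mixed signs, so the terms do not all align in phase there).

M_tri(3) = 107; |p(3)| = 67; equality at z=3: no.


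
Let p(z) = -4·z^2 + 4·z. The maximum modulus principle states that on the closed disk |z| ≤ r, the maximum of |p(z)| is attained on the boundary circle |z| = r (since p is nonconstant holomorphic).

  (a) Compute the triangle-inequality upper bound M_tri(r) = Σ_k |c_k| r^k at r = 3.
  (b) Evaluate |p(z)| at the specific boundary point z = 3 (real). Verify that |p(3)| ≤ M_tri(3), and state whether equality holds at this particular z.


Coefficients: c_0 = 0, c_1 = 4, c_2 = -4. Radius r = 3.
Part (a). Triangle bound: M_tri(r) = Σ_k |c_k| r^k
  = |0|·3^0 + |4|·3^1 + |-4|·3^2
  = 0 + 12 + 36 = 48.
This bounds M(r) := max_{|z|=r} |p(z)| from above; equality holds iff all terms c_k z^k can be made to align in phase at a single z on |z|=r.
Part (b). At z = 3 (real, on the circle |z| = r):
  p(3) = (0)·3^0 + (4)·3^1 + (-4)·3^2 = -24.
  |p(3)| = 24.
Check: |p(3)| = 24 ≤ 48 = M_tri(3). ✓ Equality does not hold at z = 3 (the coefficients have mixed signs, so the terms do not all align in phase there).

M_tri(3) = 48; |p(3)| = 24; equality at z=3: no.


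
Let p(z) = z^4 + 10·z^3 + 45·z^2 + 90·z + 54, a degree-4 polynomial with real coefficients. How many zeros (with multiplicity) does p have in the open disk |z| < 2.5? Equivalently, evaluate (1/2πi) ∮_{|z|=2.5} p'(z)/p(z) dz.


The zeros of p are: -1, -3, (-3 + 3i), (-3 - 3i).
Their magnitudes are: 1, 3, 4.243, 4.243.
Zeros with |z| < R = 2.5: -1.
Count = 1.
By the argument principle, (1/2πi) ∮_{|z|=R} p'(z)/p(z) dz equals exactly this count.

Number of zeros inside |z| < 2.5: 1.


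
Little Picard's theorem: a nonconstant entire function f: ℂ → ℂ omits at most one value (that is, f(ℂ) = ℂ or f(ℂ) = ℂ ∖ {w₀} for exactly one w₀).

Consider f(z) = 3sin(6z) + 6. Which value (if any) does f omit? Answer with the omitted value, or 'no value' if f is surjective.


Little Picard bounds the complement of f(ℂ) to at most one point.
sin is entire and surjective onto ℂ: for every w ∈ ℂ, sin(ζ) = w has a solution ζ ∈ ℂ (e.g., via the complex inverse arcsin). With ζ = 6z this gives z = ζ/(6). Then 3·sin(6z) takes every value in 3·ℂ = ℂ, and adding 6 is a bijection of ℂ. So f is surjective and omits no value. (Note: only on the real line is sin bounded by [−1, 1].)

Omitted value: no value.


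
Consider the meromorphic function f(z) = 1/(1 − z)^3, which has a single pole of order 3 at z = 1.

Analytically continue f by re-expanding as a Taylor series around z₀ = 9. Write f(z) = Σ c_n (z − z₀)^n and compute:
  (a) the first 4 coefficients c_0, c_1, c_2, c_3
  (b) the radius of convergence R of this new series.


Let w = z − z₀, so z = z₀ + w.
Then 1 − z = 1 − (z₀ + w) = (1 − z₀) − w = -8 − w.
f(z) = 1/(-8 − w)^3 = (1/(-8)^3) · (1 − w/(-8))^{−3}.
By the binomial series (1−u)^{−3} = Σ_{n≥0} C(n+2, 2) u^n for |u|<1, with u = w/(-8):
  c_n = C(n+2, 2) / (-8)^(n+3).
  c_0 = 1/(-8)^3 = -1/512.
  c_1 = 3/(-8)^4 = 3/4096.
  c_2 = 6/(-8)^5 = -3/16384.
  c_3 = 10/(-8)^6 = 5/131072.
The series is valid for |w/d| < 1, i.e. |z − z₀| < |d|.
Radius of convergence: R = |1 − z₀| = |-8| = 8 (distance from z₀ to the singularity z = 1).

c_0 = -1/512, c_1 = 3/4096, c_2 = -3/16384, c_3 = 5/131072; R = 8.


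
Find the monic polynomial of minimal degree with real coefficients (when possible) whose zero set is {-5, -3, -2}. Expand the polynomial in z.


The polynomial is p(z) = ∏_{α ∈ S} (z − α), where S = {-5, -3, -2}.
Expanding the product yields: p(z) = z^3 + 10·z^2 + 31·z + 30.
The resulting polynomial has degree 3 and real coefficients as required.

p(z) = z^3 + 10·z^2 + 31·z + 30.


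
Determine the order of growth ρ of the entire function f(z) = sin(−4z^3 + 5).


Write sin(w) = (e^{iw} ± e^{−iw})/(2 or 2i), so |sin(w)| ≤ e^{|w|}. With w = −4z^3 + 5, |w| ≤ 4r^3 + 5 on |z|=r, giving M(r) ≤ e^{4r^3 + 5} and ρ ≤ 3. For the lower bound, choose z on |z|=r with -4z^3 purely imaginary of modulus 4r^3; then |sin(−4z^3 + 5)| grows like e^{4r^3}/2, so ρ ≥ 3. Hence ρ = 3.
Therefore ρ = 3.

Order ρ = 3.


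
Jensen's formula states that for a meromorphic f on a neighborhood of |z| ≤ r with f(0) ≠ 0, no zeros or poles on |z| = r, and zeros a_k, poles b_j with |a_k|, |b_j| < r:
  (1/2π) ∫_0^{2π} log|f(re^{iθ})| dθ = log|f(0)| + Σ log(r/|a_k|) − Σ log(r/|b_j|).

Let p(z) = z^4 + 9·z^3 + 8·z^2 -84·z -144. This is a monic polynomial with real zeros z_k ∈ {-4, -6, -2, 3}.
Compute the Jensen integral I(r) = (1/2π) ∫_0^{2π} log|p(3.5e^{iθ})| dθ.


Zeros: -6, -4, -2, 3; r = 3.5.
Inside |z| < r: -2, 3. Outside (|z| ≥ r): -6, -4.
p(0) = -144, so log|p(0)| = log(144) = 4.9698.
Apply Jensen: I(r) = log|p(0)| + Σ_k log(r/|z_k|), summed over zeros inside |z| < r.
  log(r/|z_k|) for z_k = -2: log(3.5/2) = 0.5596
  log(r/|z_k|) for z_k = 3: log(3.5/3) = 0.1542
  Outside zeros (-6, -4) contribute nothing to the Jensen sum.
Sum over inside zeros: 0.7138.
I(r) = log|p(0)| + (inside sum) = 4.9698 + 0.7138 = 5.6836.
Note: since some zeros are outside |z| ≤ r, the simplified n·log(r) form does NOT apply — only the inside zeros contribute.

I(r) ≈ 5.6836.


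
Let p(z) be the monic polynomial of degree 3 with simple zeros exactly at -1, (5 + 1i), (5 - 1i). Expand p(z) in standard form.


The polynomial is p(z) = ∏_{α ∈ S} (z − α), where S = {-1, (5 + 1i), (5 - 1i)}.
Expanding the product yields: p(z) = z^3 -9·z^2 + 16·z + 26.
Note conjugate pairs combine to real quadratics: (z − (5+1i))(z − (5−1i)) = z² − 10z + 26.
The resulting polynomial has degree 3 and real coefficients as required.

p(z) = z^3 -9·z^2 + 16·z + 26.


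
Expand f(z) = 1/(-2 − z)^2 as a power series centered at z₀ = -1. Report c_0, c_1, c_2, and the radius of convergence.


Let w = z − z₀, so z = z₀ + w.
Then -2 − z = -2 − (z₀ + w) = (-2 − z₀) − w = -1 − w.
f(z) = 1/(-1 − w)^2 = (1/(-1)^2) · (1 − w/(-1))^{−2}.
By the binomial series (1−u)^{−2} = Σ_{n≥0} C(n+1, 1) u^n for |u|<1, with u = w/(-1):
  c_n = C(n+1, 1) / (-1)^(n+2).
  c_0 = 1/(-1)^2 = 1.
  c_1 = 2/(-1)^3 = -2.
  c_2 = 3/(-1)^4 = 3.
The series is valid for |w/d| < 1, i.e. |z − z₀| < |d|.
Radius of convergence: R = |-2 − z₀| = |-1| = 1 (distance from z₀ to the singularity z = -2).

c_0 = 1, c_1 = -2, c_2 = 3; R = 1.


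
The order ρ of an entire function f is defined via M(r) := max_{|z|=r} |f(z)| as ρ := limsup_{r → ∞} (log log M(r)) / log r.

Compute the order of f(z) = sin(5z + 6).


sin(w) is a linear combination of e^{iw} and e^{−iw} (or e^w, e^{−w} in the hyperbolic case), so |sin(w)| ≤ e^{|w|}. With w = 5z + 6, |w| ≤ 5|z| + 6 = 5r + 6 on |z| = r, giving M(r) ≤ e^{5r + 6}, so ρ ≤ 1. On a suitable ray (z = it for sin/cos; z = t for sinh/cosh, t real → ∞), |sin(5z + 6)| grows like e^{5|t|}/2, so ρ ≥ 1. Hence ρ = 1.
Therefore ρ = 1.

Order ρ = 1.


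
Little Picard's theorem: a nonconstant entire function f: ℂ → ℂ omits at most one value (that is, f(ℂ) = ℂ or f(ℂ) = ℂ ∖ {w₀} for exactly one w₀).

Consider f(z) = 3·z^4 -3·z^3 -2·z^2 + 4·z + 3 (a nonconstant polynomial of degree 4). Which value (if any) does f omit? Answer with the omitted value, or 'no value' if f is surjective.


Little Picard bounds the complement of f(ℂ) to at most one point.
For every w ∈ ℂ, the equation p(z) − w = 0 is a nonconstant polynomial in z and hence has at least one root by the fundamental theorem of algebra. So p is surjective onto ℂ, omitting no value.

Omitted value: no value.


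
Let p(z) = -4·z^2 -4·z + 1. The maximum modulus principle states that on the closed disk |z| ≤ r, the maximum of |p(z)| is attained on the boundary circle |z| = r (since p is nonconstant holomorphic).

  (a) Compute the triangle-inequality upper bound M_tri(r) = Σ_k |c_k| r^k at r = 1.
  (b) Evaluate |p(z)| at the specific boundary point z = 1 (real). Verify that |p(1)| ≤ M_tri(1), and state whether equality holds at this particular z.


Coefficients: c_0 = 1, c_1 = -4, c_2 = -4. Radius r = 1.
Part (a). Triangle bound: M_tri(r) = Σ_k |c_k| r^k
  = |1|·1^0 + |-4|·1^1 + |-4|·1^2
  = 1 + 4 + 4 = 9.
This bounds M(r) := max_{|z|=r} |p(z)| from above; equality holds iff all terms c_k z^k can be made to align in phase at a single z on |z|=r.
Part (b). At z = 1 (real, on the circle |z| = r):
  p(1) = (1)·1^0 + (-4)·1^1 + (-4)·1^2 = -7.
  |p(1)| = 7.
Check: |p(1)| = 7 ≤ 9 = M_tri(1). ✓ Equality does not hold at z = 1 (the coefficients have mixed signs, so the terms do not all align in phase there).

M_tri(1) = 9; |p(1)| = 7; equality at z=1: no.
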